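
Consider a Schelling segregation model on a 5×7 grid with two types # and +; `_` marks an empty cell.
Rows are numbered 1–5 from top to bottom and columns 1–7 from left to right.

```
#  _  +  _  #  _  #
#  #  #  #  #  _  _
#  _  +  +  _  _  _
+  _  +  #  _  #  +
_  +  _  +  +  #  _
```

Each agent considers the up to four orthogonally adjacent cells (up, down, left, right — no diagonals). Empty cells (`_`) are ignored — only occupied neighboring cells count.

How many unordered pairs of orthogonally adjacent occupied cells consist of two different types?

Scan each occupied cell's neighbors to the right and below so each pair is counted once.
From row 1: 1 unlike of 3 pairs (running 1/3).
From row 2: 2 unlike of 7 pairs (running 3/10).
From row 3: 2 unlike of 4 pairs (running 5/14).
From row 4: 3 unlike of 4 pairs (running 8/18).
From row 5: 1 unlike of 2 pairs (running 9/20).
Total adjacent occupied pairs: 20; unlike-type pairs: 9.

9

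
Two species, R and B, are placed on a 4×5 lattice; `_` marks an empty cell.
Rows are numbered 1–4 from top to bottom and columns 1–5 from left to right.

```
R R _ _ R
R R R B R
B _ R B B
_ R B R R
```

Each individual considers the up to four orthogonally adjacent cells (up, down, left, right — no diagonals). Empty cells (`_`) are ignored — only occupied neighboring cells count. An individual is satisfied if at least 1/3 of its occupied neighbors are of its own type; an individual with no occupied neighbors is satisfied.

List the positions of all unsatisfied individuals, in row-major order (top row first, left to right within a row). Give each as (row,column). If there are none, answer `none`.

(3,1), (4,2), (4,3)

Row 1: (1,1)R 2/2 satisfied · (1,2)R 2/2 satisfied · (1,5)R 1/1 satisfied
Row 2: (2,1)R 2/3 satisfied · (2,2)R 3/3 satisfied · (2,3)R 2/3 satisfied · (2,4)B 1/3 satisfied · (2,5)R 1/3 satisfied
Row 3: (3,1)B 0/1 not · (3,3)R 1/3 satisfied · (3,4)B 2/4 satisfied · (3,5)B 1/3 satisfied
Row 4: (4,2)R 0/1 not · (4,3)B 0/3 not · (4,4)R 1/3 satisfied · (4,5)R 1/2 satisfied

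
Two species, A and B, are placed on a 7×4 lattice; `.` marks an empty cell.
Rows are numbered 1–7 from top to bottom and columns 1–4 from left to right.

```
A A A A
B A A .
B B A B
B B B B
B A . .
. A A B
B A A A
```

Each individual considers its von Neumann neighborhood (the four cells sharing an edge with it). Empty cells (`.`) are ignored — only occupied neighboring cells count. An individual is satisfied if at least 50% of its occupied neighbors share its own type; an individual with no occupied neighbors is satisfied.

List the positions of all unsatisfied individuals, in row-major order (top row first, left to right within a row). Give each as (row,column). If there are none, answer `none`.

(2,1), (3,3), (5,2), (6,4), (7,1)

Row 1: (1,1)A 1/2 satisfied · (1,2)A 3/3 satisfied · (1,3)A 3/3 satisfied · (1,4)A 1/1 satisfied
Row 2: (2,1)B 1/3 not · (2,2)A 2/4 satisfied · (2,3)A 3/3 satisfied
Row 3: (3,1)B 3/3 satisfied · (3,2)B 2/4 satisfied · (3,3)A 1/4 not · (3,4)B 1/2 satisfied
Row 4: (4,1)B 3/3 satisfied · (4,2)B 3/4 satisfied · (4,3)B 2/3 satisfied · (4,4)B 2/2 satisfied
Row 5: (5,1)B 1/2 satisfied · (5,2)A 1/3 not
Row 6: (6,2)A 3/3 satisfied · (6,3)A 2/3 satisfied · (6,4)B 0/2 not
Row 7: (7,1)B 0/1 not · (7,2)A 2/3 satisfied · (7,3)A 3/3 satisfied · (7,4)A 1/2 satisfied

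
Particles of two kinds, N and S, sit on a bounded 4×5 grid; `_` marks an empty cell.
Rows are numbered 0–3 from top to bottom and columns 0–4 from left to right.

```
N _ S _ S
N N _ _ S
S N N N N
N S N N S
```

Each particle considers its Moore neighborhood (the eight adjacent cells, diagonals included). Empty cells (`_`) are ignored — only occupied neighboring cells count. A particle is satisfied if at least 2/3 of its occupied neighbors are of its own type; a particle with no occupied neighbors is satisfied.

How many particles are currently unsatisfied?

Row 0: (0,0)N 2/2 ✓ · (0,2)S 0/1 ✗ · (0,4)S 1/1 ✓
Row 1: (1,0)N 3/4 ✓ · (1,1)N 4/6 ✓ · (1,4)S 1/3 ✗
Row 2: (2,0)S 1/5 ✗ · (2,1)N 5/7 ✓ · (2,2)N 5/6 ✓ · (2,3)N 4/6 ✓ · (2,4)N 2/4 ✗
Row 3: (3,0)N 1/3 ✗ · (3,1)S 1/5 ✗ · (3,2)N 4/5 ✓ · (3,3)N 4/5 ✓ · (3,4)S 0/3 ✗
Unsatisfied: (0,2), (1,4), (2,0), (2,4), (3,0), (3,1), (3,4) — 7 in total.

7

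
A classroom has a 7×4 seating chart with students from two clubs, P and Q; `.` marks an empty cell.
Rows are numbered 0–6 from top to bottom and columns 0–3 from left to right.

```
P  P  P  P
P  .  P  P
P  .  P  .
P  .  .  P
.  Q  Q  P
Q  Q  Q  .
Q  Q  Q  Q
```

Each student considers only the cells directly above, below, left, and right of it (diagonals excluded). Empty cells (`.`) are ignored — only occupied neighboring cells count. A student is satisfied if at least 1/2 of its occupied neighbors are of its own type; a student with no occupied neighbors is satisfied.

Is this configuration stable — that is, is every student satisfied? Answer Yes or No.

Yes

(0,0)P 2/2 ✓
(0,1)P 2/2 ✓
(0,2)P 3/3 ✓
(0,3)P 2/2 ✓
(1,0)P 2/2 ✓
(1,2)P 3/3 ✓
(1,3)P 2/2 ✓
(2,0)P 2/2 ✓
(2,2)P 1/1 ✓
(3,0)P 1/1 ✓
(3,3)P 1/1 ✓
(4,1)Q 2/2 ✓
(4,2)Q 2/3 ✓
(4,3)P 1/2 ✓
(5,0)Q 2/2 ✓
(5,1)Q 4/4 ✓
(5,2)Q 3/3 ✓
(6,0)Q 2/2 ✓
(6,1)Q 3/3 ✓
(6,2)Q 3/3 ✓
(6,3)Q 1/1 ✓
All meet the threshold, so the configuration is stable.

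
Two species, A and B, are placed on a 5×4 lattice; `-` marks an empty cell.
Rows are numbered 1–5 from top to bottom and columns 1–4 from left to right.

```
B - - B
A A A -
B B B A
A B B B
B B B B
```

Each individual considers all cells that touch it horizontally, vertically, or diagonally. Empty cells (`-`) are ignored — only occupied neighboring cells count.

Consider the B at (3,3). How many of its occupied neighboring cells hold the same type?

4

Occupied neighbors of (3,3): (2,2)=A, (2,3)=A, (3,2)=B, (3,4)=A, (4,2)=B, (4,3)=B, (4,4)=B.
Same type (B): 4 of 7.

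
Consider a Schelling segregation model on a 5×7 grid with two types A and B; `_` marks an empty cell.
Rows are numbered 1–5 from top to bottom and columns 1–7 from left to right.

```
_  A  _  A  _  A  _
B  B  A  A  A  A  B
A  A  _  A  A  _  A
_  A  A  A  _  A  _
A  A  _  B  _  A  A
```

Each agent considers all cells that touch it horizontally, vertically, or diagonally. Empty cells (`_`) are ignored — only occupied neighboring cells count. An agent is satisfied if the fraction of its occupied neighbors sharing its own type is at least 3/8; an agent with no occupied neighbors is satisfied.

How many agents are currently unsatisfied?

5

Row 1: (1,2)A 1/3 ✗ · (1,4)A 3/3 ✓ · (1,6)A 2/3 ✓
Row 2: (2,1)B 1/4 ✗ · (2,2)B 1/5 ✗ · (2,3)A 5/6 ✓ · (2,4)A 5/5 ✓ · (2,5)A 6/6 ✓ · (2,6)A 4/5 ✓ · (2,7)B 0/3 ✗
Row 3: (3,1)A 2/4 ✓ · (3,2)A 4/6 ✓ · (3,4)A 6/6 ✓ · (3,5)A 6/6 ✓ · (3,7)A 2/3 ✓
Row 4: (4,2)A 5/5 ✓ · (4,3)A 5/6 ✓ · (4,4)A 3/4 ✓ · (4,6)A 4/4 ✓
Row 5: (5,1)A 2/2 ✓ · (5,2)A 3/3 ✓ · (5,4)B 0/2 ✗ · (5,6)A 2/2 ✓ · (5,7)A 2/2 ✓
Unsatisfied: (1,2), (2,1), (2,2), (2,7), (5,4) — 5 in total.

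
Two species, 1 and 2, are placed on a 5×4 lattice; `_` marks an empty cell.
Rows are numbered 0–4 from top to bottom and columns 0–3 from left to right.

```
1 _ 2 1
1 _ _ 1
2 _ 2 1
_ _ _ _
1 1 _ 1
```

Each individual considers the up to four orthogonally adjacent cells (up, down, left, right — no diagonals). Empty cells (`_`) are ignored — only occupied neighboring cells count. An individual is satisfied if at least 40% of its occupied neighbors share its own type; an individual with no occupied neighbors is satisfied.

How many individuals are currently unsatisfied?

(0,0)1 1/1 satisfied
(0,2)2 0/1 not
(0,3)1 1/2 satisfied
(1,0)1 1/2 satisfied
(1,3)1 2/2 satisfied
(2,0)2 0/1 not
(2,2)2 0/1 not
(2,3)1 1/2 satisfied
(4,0)1 1/1 satisfied
(4,1)1 1/1 satisfied
(4,3)1 0/0 satisfied
Unsatisfied: (0,2), (2,0), (2,2) — 3 in total.

3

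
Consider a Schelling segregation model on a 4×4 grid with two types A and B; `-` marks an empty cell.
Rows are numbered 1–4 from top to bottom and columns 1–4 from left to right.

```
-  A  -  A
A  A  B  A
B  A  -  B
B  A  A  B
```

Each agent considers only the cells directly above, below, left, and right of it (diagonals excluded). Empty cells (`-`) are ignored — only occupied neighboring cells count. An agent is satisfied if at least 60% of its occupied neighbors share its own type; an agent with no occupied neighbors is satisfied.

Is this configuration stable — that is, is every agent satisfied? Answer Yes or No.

Row 1: (1,2)A 1/1 satisfied · (1,4)A 1/1 satisfied
Row 2: (2,1)A 1/2 not · (2,2)A 3/4 satisfied · (2,3)B 0/2 not · (2,4)A 1/3 not
Row 3: (3,1)B 1/3 not · (3,2)A 2/3 satisfied · (3,4)B 1/2 not
Row 4: (4,1)B 1/2 not · (4,2)A 2/3 satisfied · (4,3)A 1/2 not · (4,4)B 1/2 not
For instance (2,1) has only 1/2 same-type neighbors, below 3/5.

No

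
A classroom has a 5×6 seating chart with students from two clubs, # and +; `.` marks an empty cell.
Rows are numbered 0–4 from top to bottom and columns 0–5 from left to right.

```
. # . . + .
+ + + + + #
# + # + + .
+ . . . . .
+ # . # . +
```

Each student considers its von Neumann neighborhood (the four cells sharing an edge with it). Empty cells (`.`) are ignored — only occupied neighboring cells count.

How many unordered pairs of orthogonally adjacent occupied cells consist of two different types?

9

Scan each occupied cell's neighbors to the right and below so each pair is counted once.
From row 0: 1 unlike of 2 pairs (running 1/2).
From row 1: 3 unlike of 10 pairs (running 4/12).
From row 2: 4 unlike of 5 pairs (running 8/17).
From row 3: 0 unlike of 1 pairs (running 8/18).
From row 4: 1 unlike of 1 pairs (running 9/19).
Total adjacent occupied pairs: 19; unlike-type pairs: 9.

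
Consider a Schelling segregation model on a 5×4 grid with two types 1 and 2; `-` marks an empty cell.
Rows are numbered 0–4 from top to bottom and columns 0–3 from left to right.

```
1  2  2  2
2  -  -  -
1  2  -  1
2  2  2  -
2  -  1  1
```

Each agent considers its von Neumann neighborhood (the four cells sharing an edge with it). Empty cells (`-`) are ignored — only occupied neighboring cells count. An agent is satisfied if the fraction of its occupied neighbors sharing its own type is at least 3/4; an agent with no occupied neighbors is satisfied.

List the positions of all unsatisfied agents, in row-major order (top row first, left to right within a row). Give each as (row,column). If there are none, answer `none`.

Row 0: (0,0)1 0/2 ✗ · (0,1)2 1/2 ✗ · (0,2)2 2/2 ✓ · (0,3)2 1/1 ✓
Row 1: (1,0)2 0/2 ✗
Row 2: (2,0)1 0/3 ✗ · (2,1)2 1/2 ✗ · (2,3)1 0/0 ✓
Row 3: (3,0)2 2/3 ✗ · (3,1)2 3/3 ✓ · (3,2)2 1/2 ✗
Row 4: (4,0)2 1/1 ✓ · (4,2)1 1/2 ✗ · (4,3)1 1/1 ✓

(0,0), (0,1), (1,0), (2,0), (2,1), (3,0), (3,2), (4,2)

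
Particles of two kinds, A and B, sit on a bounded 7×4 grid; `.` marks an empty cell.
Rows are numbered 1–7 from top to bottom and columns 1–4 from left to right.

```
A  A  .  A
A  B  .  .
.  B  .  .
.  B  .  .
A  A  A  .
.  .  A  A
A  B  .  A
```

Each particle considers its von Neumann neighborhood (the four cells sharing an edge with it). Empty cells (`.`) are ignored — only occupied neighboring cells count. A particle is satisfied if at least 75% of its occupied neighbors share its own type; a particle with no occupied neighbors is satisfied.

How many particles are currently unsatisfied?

Row 1: (1,1)A 2/2 satisfied · (1,2)A 1/2 not · (1,4)A 0/0 satisfied
Row 2: (2,1)A 1/2 not · (2,2)B 1/3 not
Row 3: (3,2)B 2/2 satisfied
Row 4: (4,2)B 1/2 not
Row 5: (5,1)A 1/1 satisfied · (5,2)A 2/3 not · (5,3)A 2/2 satisfied
Row 6: (6,3)A 2/2 satisfied · (6,4)A 2/2 satisfied
Row 7: (7,1)A 0/1 not · (7,2)B 0/1 not · (7,4)A 1/1 satisfied
Unsatisfied: (1,2), (2,1), (2,2), (4,2), (5,2), (7,1), (7,2) — 7 in total.

7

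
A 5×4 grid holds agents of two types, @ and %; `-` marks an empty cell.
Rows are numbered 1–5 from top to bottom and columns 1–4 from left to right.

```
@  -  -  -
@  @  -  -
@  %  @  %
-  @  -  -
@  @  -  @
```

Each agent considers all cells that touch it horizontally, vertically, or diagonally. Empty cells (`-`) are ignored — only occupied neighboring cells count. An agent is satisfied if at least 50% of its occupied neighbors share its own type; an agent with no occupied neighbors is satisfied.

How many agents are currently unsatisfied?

2

(1,1)@ 2/2 ✓
(2,1)@ 3/4 ✓
(2,2)@ 4/5 ✓
(3,1)@ 3/4 ✓
(3,2)% 0/5 ✗
(3,3)@ 2/4 ✓
(3,4)% 0/1 ✗
(4,2)@ 4/5 ✓
(5,1)@ 2/2 ✓
(5,2)@ 2/2 ✓
(5,4)@ 0/0 ✓
Unsatisfied: (3,2), (3,4) — 2 in total.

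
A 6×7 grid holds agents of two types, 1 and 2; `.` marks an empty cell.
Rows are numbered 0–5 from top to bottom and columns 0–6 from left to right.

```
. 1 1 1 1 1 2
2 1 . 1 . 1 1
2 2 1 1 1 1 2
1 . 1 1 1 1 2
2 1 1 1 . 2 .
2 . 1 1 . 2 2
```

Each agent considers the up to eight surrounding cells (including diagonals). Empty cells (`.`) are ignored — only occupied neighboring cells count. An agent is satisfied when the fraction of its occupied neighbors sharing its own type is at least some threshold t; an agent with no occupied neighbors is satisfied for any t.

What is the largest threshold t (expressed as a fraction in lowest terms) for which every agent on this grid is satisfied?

0/1

(0,1)1 2/3
(0,2)1 4/4
(0,3)1 3/3
(0,4)1 4/4
(0,5)1 3/4
(0,6)2 0/3
(1,0)2 2/4
(1,1)1 3/6
(1,3)1 6/6
(1,5)1 5/7
(1,6)1 3/5
(2,0)2 2/4
(2,1)2 2/6
(2,2)1 5/6
(2,3)1 6/6
(2,4)1 7/7
(2,5)1 5/7
(2,6)2 1/5
(3,0)1 1/4
(3,2)1 6/7
(3,3)1 7/7
(3,4)1 6/7
(3,5)1 3/6
(3,6)2 2/4
(4,0)2 1/3
(4,1)1 4/6
(4,2)1 6/6
(4,3)1 6/6
(4,5)2 3/5
(5,0)2 1/2
(5,2)1 4/4
(5,3)1 3/3
(5,5)2 2/2
(5,6)2 2/2
The smallest same-type fraction is 0/3 at (0,6), which reduces to 0/1. Any threshold above that leaves this agent unsatisfied.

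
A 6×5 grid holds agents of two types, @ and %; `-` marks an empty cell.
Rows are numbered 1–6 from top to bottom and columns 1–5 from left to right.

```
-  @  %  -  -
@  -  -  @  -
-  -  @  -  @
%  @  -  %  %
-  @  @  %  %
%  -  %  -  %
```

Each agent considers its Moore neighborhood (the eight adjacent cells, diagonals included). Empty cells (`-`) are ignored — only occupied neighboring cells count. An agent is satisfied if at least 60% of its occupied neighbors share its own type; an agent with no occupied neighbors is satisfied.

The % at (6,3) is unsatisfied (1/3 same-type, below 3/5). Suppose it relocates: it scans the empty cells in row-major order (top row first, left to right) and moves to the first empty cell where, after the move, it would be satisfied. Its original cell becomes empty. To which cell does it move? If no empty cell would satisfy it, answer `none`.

(6,4)

Vacating (6,3). Empty cells in order:
  (1,1): 0/2 same-type → still unsatisfied.
  (1,4): 1/2 same-type → still unsatisfied.
  (1,5): 0/1 same-type → still unsatisfied.
  (2,2): 1/4 same-type → still unsatisfied.
  (2,3): 1/4 same-type → still unsatisfied.
  (2,5): 0/2 same-type → still unsatisfied.
  (3,1): 1/3 same-type → still unsatisfied.
  (3,2): 1/4 same-type → still unsatisfied.
  (3,4): 2/5 same-type → still unsatisfied.
  (4,3): 2/6 same-type → still unsatisfied.
  (5,1): 2/4 same-type → still unsatisfied.
  (6,2): 1/3 same-type → still unsatisfied.
  (6,4): 3/4 same-type → satisfied — stop here.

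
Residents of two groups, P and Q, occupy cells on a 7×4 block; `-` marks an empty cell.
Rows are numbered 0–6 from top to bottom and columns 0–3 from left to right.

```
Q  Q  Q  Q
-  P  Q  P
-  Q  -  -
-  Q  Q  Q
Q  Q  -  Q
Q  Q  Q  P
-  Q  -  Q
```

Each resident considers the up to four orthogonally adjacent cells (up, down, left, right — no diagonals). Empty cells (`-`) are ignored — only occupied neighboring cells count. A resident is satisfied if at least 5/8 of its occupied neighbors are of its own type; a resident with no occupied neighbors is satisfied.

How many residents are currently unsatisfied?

(0,0)Q 1/1 satisfied
(0,1)Q 2/3 satisfied
(0,2)Q 3/3 satisfied
(0,3)Q 1/2 not
(1,1)P 0/3 not
(1,2)Q 1/3 not
(1,3)P 0/2 not
(2,1)Q 1/2 not
(3,1)Q 3/3 satisfied
(3,2)Q 2/2 satisfied
(3,3)Q 2/2 satisfied
(4,0)Q 2/2 satisfied
(4,1)Q 3/3 satisfied
(4,3)Q 1/2 not
(5,0)Q 2/2 satisfied
(5,1)Q 4/4 satisfied
(5,2)Q 1/2 not
(5,3)P 0/3 not
(6,1)Q 1/1 satisfied
(6,3)Q 0/1 not
Unsatisfied: (0,3), (1,1), (1,2), (1,3), (2,1), (4,3), (5,2), (5,3), (6,3) — 9 in total.

9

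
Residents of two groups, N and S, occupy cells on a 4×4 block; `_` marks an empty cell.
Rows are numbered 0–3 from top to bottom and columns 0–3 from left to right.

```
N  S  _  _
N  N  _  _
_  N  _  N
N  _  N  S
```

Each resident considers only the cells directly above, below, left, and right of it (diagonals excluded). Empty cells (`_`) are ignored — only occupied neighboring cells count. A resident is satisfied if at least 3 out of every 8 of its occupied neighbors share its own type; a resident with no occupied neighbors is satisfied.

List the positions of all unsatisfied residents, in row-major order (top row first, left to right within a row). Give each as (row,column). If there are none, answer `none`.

(0,0)N 1/2 satisfied
(0,1)S 0/2 not
(1,0)N 2/2 satisfied
(1,1)N 2/3 satisfied
(2,1)N 1/1 satisfied
(2,3)N 0/1 not
(3,0)N 0/0 satisfied
(3,2)N 0/1 not
(3,3)S 0/2 not

(0,1), (2,3), (3,2), (3,3)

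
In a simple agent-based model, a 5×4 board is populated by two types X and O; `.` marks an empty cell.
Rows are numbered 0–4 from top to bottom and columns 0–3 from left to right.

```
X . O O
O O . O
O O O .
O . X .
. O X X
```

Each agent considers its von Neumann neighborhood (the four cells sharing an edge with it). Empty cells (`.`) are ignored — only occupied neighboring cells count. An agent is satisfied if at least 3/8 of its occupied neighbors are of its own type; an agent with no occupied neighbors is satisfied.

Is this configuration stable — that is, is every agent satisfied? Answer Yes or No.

(0,0)X 0/1 ✗
(0,2)O 1/1 ✓
(0,3)O 2/2 ✓
(1,0)O 2/3 ✓
(1,1)O 2/2 ✓
(1,3)O 1/1 ✓
(2,0)O 3/3 ✓
(2,1)O 3/3 ✓
(2,2)O 1/2 ✓
(3,0)O 1/1 ✓
(3,2)X 1/2 ✓
(4,1)O 0/1 ✗
(4,2)X 2/3 ✓
(4,3)X 1/1 ✓
For instance (0,0) has only 0/1 same-type neighbors, below 3/8.

No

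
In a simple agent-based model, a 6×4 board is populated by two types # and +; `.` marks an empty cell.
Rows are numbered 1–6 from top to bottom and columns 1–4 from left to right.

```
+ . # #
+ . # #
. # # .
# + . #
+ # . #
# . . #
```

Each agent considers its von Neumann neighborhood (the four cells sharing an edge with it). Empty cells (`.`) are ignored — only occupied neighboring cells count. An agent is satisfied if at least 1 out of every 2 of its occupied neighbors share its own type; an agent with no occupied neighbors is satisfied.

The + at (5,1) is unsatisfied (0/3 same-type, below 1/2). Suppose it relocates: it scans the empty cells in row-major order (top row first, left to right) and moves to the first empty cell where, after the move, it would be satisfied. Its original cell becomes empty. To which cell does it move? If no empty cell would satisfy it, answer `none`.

(1,2)

Vacating (5,1). Empty cells in order:
  (1,2): 1/2 same-type → satisfied — stop here.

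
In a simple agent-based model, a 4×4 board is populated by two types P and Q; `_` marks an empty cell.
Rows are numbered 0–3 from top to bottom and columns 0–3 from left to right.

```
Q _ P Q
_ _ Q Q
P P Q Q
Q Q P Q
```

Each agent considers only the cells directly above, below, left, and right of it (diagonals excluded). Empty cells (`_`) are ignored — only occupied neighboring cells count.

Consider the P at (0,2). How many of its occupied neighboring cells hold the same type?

Occupied neighbors of (0,2): (1,2)=Q, (0,3)=Q.
Same type (P): 0 of 2.

0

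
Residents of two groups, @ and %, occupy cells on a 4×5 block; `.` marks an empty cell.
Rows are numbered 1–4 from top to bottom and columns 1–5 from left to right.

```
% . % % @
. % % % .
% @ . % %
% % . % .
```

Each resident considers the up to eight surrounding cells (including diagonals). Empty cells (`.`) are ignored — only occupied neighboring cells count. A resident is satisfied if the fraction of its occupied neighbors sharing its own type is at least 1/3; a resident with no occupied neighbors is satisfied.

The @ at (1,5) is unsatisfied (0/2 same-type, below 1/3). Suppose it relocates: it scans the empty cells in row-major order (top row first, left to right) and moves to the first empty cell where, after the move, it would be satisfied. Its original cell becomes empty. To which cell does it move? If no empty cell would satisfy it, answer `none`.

Vacating (1,5). Empty cells in order:
  (1,2): 0/4 same-type → still unsatisfied.
  (2,1): 1/4 same-type → still unsatisfied.
  (2,5): 0/4 same-type → still unsatisfied.
  (3,3): 1/7 same-type → still unsatisfied.
  (4,3): 1/4 same-type → still unsatisfied.
  (4,5): 0/3 same-type → still unsatisfied.

none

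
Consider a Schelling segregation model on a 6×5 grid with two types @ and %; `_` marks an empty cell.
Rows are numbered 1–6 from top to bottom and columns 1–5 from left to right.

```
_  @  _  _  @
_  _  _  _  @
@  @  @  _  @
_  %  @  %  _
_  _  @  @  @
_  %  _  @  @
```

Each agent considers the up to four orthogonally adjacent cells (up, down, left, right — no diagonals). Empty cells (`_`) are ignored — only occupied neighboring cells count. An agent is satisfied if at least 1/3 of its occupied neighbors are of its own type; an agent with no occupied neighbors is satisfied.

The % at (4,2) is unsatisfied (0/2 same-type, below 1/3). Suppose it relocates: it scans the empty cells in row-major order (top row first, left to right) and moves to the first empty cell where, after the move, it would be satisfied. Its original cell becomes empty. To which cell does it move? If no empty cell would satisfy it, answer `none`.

Vacating (4,2). Empty cells in order:
  (1,1): 0/1 same-type → still unsatisfied.
  (1,3): 0/1 same-type → still unsatisfied.
  (1,4): 0/1 same-type → still unsatisfied.
  (2,1): 0/1 same-type → still unsatisfied.
  (2,2): 0/2 same-type → still unsatisfied.
  (2,3): 0/1 same-type → still unsatisfied.
  (2,4): 0/1 same-type → still unsatisfied.
  (3,4): 1/3 same-type → satisfied — stop here.

(3,4)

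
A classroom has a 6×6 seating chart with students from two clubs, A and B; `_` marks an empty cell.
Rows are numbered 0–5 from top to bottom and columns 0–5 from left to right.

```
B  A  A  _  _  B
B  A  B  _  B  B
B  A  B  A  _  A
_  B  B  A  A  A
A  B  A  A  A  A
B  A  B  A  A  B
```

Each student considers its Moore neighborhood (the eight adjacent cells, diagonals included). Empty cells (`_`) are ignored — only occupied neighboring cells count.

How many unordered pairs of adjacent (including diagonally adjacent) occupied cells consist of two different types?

Scan each occupied cell's neighbors to the right and below (and the two forward diagonals) so each pair is counted once.
From row 0: 5 unlike of 11 pairs (running 5/11).
From row 1: 10 unlike of 14 pairs (running 15/25).
From row 2: 7 unlike of 14 pairs (running 22/39).
From row 3: 5 unlike of 18 pairs (running 27/57).
From row 4: 8 unlike of 21 pairs (running 35/78).
From row 5: 4 unlike of 5 pairs (running 39/83).
Total adjacent occupied pairs: 83; unlike-type pairs: 39.

39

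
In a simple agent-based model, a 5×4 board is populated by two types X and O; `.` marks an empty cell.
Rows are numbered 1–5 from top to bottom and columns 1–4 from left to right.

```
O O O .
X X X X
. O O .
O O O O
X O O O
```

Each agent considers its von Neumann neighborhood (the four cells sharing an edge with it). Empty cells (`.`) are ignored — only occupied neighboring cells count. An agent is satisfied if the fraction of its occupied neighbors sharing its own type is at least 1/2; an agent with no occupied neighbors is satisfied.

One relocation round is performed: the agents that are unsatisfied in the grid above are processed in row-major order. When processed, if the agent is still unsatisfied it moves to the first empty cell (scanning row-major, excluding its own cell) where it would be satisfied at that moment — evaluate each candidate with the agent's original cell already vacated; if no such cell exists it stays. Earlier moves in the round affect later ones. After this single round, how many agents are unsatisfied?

Initially unsatisfied (in order): (5,1).
  (5,1) → (1,4).
Resulting grid:
O O O X
X X X X
. O O .
O O O O
. O O O
Unsatisfied now: (1,3).

1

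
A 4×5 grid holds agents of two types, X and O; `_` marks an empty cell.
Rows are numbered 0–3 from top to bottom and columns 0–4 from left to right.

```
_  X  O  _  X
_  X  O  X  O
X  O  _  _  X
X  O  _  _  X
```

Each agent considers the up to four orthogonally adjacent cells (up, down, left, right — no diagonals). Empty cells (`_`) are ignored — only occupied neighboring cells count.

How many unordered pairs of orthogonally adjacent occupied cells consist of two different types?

Scan each occupied cell's neighbors to the right and below so each pair is counted once.
From row 0: 2 unlike of 4 pairs (running 2/4).
From row 1: 5 unlike of 5 pairs (running 7/9).
From row 2: 1 unlike of 4 pairs (running 8/13).
From row 3: 1 unlike of 1 pairs (running 9/14).
Total adjacent occupied pairs: 14; unlike-type pairs: 9.

9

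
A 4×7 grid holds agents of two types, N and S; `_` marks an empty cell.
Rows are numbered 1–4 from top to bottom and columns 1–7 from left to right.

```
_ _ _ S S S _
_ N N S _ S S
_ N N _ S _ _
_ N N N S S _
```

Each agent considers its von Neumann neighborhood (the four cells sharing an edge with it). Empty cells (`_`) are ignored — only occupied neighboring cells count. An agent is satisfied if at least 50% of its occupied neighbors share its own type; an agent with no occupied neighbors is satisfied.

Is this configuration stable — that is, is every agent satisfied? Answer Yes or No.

Yes

Row 1: (1,4)S 2/2 ok · (1,5)S 2/2 ok · (1,6)S 2/2 ok
Row 2: (2,2)N 2/2 ok · (2,3)N 2/3 ok · (2,4)S 1/2 ok · (2,6)S 2/2 ok · (2,7)S 1/1 ok
Row 3: (3,2)N 3/3 ok · (3,3)N 3/3 ok · (3,5)S 1/1 ok
Row 4: (4,2)N 2/2 ok · (4,3)N 3/3 ok · (4,4)N 1/2 ok · (4,5)S 2/3 ok · (4,6)S 1/1 ok
All meet the threshold, so the configuration is stable.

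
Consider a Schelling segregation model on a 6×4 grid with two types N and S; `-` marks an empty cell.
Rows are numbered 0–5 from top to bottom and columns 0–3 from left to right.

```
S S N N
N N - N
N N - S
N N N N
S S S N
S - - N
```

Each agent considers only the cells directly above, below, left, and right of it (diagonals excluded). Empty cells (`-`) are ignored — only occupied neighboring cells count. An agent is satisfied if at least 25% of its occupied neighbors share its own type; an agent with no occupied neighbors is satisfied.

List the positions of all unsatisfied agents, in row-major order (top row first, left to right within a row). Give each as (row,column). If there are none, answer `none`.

(2,3)

Row 0: (0,0)S 1/2 ✓ · (0,1)S 1/3 ✓ · (0,2)N 1/2 ✓ · (0,3)N 2/2 ✓
Row 1: (1,0)N 2/3 ✓ · (1,1)N 2/3 ✓ · (1,3)N 1/2 ✓
Row 2: (2,0)N 3/3 ✓ · (2,1)N 3/3 ✓ · (2,3)S 0/2 ✗
Row 3: (3,0)N 2/3 ✓ · (3,1)N 3/4 ✓ · (3,2)N 2/3 ✓ · (3,3)N 2/3 ✓
Row 4: (4,0)S 2/3 ✓ · (4,1)S 2/3 ✓ · (4,2)S 1/3 ✓ · (4,3)N 2/3 ✓
Row 5: (5,0)S 1/1 ✓ · (5,3)N 1/1 ✓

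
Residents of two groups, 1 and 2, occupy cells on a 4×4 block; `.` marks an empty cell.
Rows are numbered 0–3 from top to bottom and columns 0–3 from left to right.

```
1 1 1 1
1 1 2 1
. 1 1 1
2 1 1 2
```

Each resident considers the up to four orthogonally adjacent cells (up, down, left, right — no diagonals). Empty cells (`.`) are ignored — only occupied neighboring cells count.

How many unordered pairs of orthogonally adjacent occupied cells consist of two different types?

Scan each occupied cell's neighbors to the right and below so each pair is counted once.
From row 0: 1 unlike of 7 pairs (running 1/7).
From row 1: 3 unlike of 6 pairs (running 4/13).
From row 2: 1 unlike of 5 pairs (running 5/18).
From row 3: 2 unlike of 3 pairs (running 7/21).
Total adjacent occupied pairs: 21; unlike-type pairs: 7.

7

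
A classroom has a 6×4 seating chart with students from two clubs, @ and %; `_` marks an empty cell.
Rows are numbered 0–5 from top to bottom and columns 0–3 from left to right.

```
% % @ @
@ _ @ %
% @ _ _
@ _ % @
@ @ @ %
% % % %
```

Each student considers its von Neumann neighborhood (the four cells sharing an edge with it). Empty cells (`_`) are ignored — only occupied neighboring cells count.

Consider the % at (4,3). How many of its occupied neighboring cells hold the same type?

1

Occupied neighbors of (4,3): (3,3)=@, (5,3)=%, (4,2)=@.
Same type (%): 1 of 3.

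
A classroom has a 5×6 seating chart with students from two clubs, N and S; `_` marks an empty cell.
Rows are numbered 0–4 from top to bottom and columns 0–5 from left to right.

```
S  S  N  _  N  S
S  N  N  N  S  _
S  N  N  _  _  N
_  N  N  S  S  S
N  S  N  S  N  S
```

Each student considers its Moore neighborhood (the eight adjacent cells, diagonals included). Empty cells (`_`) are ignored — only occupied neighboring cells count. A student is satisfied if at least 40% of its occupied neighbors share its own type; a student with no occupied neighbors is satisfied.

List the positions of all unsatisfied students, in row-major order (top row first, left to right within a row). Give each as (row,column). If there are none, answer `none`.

(0,4), (1,4), (2,0), (2,5), (3,3), (4,1), (4,4)

(0,0)S 2/3 satisfied
(0,1)S 2/5 satisfied
(0,2)N 3/4 satisfied
(0,4)N 1/3 not
(0,5)S 1/2 satisfied
(1,0)S 3/5 satisfied
(1,1)N 4/8 satisfied
(1,2)N 5/6 satisfied
(1,3)N 4/5 satisfied
(1,4)S 1/4 not
(2,0)S 1/4 not
(2,1)N 5/7 satisfied
(2,2)N 6/7 satisfied
(2,5)N 0/3 not
(3,1)N 5/7 satisfied
(3,2)N 4/7 satisfied
(3,3)S 2/6 not
(3,4)S 4/6 satisfied
(3,5)S 2/4 satisfied
(4,0)N 1/2 satisfied
(4,1)S 0/4 not
(4,2)N 2/5 satisfied
(4,3)S 2/5 satisfied
(4,4)N 0/5 not
(4,5)S 2/3 satisfied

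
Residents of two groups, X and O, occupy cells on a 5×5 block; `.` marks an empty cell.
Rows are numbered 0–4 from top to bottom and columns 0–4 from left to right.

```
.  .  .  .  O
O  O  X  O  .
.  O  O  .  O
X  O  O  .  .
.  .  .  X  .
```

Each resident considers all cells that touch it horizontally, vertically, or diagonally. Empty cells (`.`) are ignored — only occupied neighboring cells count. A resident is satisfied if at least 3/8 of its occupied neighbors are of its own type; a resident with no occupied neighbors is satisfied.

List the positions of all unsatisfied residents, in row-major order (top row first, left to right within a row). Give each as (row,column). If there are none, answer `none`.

(1,2), (3,0), (4,3)

Row 0: (0,4)O 1/1 ok
Row 1: (1,0)O 2/2 ok · (1,1)O 3/4 ok · (1,2)X 0/4 unhappy · (1,3)O 3/4 ok
Row 2: (2,1)O 5/7 ok · (2,2)O 5/6 ok · (2,4)O 1/1 ok
Row 3: (3,0)X 0/2 unhappy · (3,1)O 3/4 ok · (3,2)O 3/4 ok
Row 4: (4,3)X 0/1 unhappy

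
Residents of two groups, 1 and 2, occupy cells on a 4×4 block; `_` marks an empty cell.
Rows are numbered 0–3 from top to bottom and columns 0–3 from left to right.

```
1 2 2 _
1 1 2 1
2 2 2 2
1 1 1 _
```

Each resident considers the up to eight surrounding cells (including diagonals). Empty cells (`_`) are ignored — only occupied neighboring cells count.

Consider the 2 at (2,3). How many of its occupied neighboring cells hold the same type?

Occupied neighbors of (2,3): (1,2)=2, (1,3)=1, (2,2)=2, (3,2)=1.
Same type (2): 2 of 4.

2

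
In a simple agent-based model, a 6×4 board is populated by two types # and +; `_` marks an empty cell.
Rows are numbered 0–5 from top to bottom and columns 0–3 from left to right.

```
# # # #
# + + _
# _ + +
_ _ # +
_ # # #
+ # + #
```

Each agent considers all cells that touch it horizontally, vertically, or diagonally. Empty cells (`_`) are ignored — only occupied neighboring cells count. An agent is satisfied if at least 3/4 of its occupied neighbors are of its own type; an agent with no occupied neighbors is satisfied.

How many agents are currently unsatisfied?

16

Row 0: (0,0)# 2/3 ✗ · (0,1)# 3/5 ✗ · (0,2)# 2/4 ✗ · (0,3)# 1/2 ✗
Row 1: (1,0)# 3/4 ✓ · (1,1)+ 2/7 ✗ · (1,2)+ 3/6 ✗
Row 2: (2,0)# 1/2 ✗ · (2,2)+ 4/5 ✓ · (2,3)+ 3/4 ✓
Row 3: (3,2)# 3/6 ✗ · (3,3)+ 2/5 ✗
Row 4: (4,1)# 3/5 ✗ · (4,2)# 5/7 ✗ · (4,3)# 3/5 ✗
Row 5: (5,0)+ 0/2 ✗ · (5,1)# 2/4 ✗ · (5,2)+ 0/5 ✗ · (5,3)# 2/3 ✗
Unsatisfied: (0,0), (0,1), (0,2), (0,3), (1,1), (1,2), (2,0), (3,2), (3,3), (4,1), (4,2), (4,3), (5,0), (5,1), (5,2), (5,3) — 16 in total.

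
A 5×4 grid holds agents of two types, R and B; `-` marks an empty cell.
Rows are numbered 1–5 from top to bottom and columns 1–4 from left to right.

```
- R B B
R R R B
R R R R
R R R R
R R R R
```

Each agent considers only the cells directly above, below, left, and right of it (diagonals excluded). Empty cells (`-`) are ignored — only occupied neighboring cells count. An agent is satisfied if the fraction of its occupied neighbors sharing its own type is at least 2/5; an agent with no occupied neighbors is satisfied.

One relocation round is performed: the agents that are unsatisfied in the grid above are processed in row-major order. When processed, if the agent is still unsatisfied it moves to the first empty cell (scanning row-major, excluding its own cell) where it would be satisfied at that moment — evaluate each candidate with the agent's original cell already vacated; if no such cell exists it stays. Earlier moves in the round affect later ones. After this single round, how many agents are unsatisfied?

Initially unsatisfied (in order): (1,3), (2,4).
  (1,3): no empty cell satisfies it; stays.
  (2,4): no empty cell satisfies it; stays.
Resulting grid:
- R B B
R R R B
R R R R
R R R R
R R R R
Unsatisfied now: (1,3), (2,4).

2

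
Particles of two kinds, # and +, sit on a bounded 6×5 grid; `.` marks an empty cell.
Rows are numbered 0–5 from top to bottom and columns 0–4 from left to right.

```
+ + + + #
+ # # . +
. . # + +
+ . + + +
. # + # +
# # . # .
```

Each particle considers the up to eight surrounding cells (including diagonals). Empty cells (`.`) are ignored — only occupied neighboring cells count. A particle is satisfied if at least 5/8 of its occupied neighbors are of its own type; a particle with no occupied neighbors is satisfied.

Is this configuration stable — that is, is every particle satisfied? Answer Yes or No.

(0,0)+ 2/3 ✓
(0,1)+ 3/5 ✗
(0,2)+ 2/4 ✗
(0,3)+ 2/4 ✗
(0,4)# 0/2 ✗
(1,0)+ 2/3 ✓
(1,1)# 2/6 ✗
(1,2)# 2/6 ✗
(1,4)+ 3/4 ✓
(2,2)# 2/5 ✗
(2,3)+ 5/7 ✓
(2,4)+ 4/4 ✓
(3,0)+ 0/1 ✗
(3,2)+ 3/6 ✗
(3,3)+ 6/8 ✓
(3,4)+ 4/5 ✓
(4,1)# 2/5 ✗
(4,2)+ 2/6 ✗
(4,3)# 1/6 ✗
(4,4)+ 2/4 ✗
(5,0)# 2/2 ✓
(5,1)# 2/3 ✓
(5,3)# 1/3 ✗
For instance (0,1) has only 3/5 same-type neighbors, below 5/8.

No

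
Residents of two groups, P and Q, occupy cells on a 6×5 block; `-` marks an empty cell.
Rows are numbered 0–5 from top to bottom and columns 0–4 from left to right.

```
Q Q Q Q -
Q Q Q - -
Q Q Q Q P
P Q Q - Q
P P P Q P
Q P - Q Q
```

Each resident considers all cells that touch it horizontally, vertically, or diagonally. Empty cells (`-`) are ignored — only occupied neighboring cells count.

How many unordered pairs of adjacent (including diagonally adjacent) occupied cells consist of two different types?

Scan each occupied cell's neighbors to the right and below (and the two forward diagonals) so each pair is counted once.
From row 0: 0 unlike of 11 pairs (running 0/11).
From row 1: 0 unlike of 10 pairs (running 0/21).
From row 2: 4 unlike of 14 pairs (running 4/35).
From row 3: 7 unlike of 12 pairs (running 11/47).
From row 4: 7 unlike of 14 pairs (running 18/61).
From row 5: 1 unlike of 2 pairs (running 19/63).
Total adjacent occupied pairs: 63; unlike-type pairs: 19.

19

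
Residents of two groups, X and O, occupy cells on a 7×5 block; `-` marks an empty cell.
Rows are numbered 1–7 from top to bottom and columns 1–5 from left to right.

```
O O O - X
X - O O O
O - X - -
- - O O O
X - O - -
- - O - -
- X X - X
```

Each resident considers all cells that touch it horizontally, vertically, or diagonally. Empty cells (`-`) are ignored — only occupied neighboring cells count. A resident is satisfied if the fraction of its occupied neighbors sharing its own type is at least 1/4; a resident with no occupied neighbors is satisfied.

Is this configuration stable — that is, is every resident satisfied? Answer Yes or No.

Row 1: (1,1)O 1/2 satisfied · (1,2)O 3/4 satisfied · (1,3)O 3/3 satisfied · (1,5)X 0/2 not
Row 2: (2,1)X 0/3 not · (2,3)O 3/4 satisfied · (2,4)O 3/5 satisfied · (2,5)O 1/2 satisfied
Row 3: (3,1)O 0/1 not · (3,3)X 0/4 not
Row 4: (4,3)O 2/3 satisfied · (4,4)O 3/4 satisfied · (4,5)O 1/1 satisfied
Row 5: (5,1)X 0/0 satisfied · (5,3)O 3/3 satisfied
Row 6: (6,3)O 1/3 satisfied
Row 7: (7,2)X 1/2 satisfied · (7,3)X 1/2 satisfied · (7,5)X 0/0 satisfied
For instance (1,5) has only 0/2 same-type neighbors, below 1/4.

No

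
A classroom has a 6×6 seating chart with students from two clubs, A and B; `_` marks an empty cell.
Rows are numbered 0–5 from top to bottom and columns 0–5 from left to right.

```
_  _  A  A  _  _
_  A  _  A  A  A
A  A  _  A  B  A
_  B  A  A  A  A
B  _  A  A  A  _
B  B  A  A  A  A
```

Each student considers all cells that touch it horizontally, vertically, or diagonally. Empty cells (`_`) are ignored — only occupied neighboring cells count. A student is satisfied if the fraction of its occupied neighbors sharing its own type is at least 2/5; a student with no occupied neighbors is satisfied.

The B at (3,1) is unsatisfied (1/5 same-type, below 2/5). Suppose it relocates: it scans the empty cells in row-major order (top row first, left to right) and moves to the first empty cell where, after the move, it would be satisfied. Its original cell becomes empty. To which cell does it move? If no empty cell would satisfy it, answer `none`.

(4,1)

Vacating (3,1). Empty cells in order:
  (0,0): 0/1 same-type → still unsatisfied.
  (0,1): 0/2 same-type → still unsatisfied.
  (0,4): 0/4 same-type → still unsatisfied.
  (0,5): 0/2 same-type → still unsatisfied.
  (1,0): 0/3 same-type → still unsatisfied.
  (1,2): 0/6 same-type → still unsatisfied.
  (2,2): 0/6 same-type → still unsatisfied.
  (3,0): 1/3 same-type → still unsatisfied.
  (4,1): 3/6 same-type → satisfied — stop here.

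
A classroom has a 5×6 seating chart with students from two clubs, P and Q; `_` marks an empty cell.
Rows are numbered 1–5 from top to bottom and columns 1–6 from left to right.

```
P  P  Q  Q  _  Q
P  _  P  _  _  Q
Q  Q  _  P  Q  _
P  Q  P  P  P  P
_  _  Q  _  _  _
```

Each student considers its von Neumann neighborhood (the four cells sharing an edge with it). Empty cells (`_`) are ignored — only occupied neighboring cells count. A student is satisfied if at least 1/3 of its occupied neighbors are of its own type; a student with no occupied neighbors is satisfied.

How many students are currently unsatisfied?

4

Row 1: (1,1)P 2/2 ok · (1,2)P 1/2 ok · (1,3)Q 1/3 ok · (1,4)Q 1/1 ok · (1,6)Q 1/1 ok
Row 2: (2,1)P 1/2 ok · (2,3)P 0/1 unhappy · (2,6)Q 1/1 ok
Row 3: (3,1)Q 1/3 ok · (3,2)Q 2/2 ok · (3,4)P 1/2 ok · (3,5)Q 0/2 unhappy
Row 4: (4,1)P 0/2 unhappy · (4,2)Q 1/3 ok · (4,3)P 1/3 ok · (4,4)P 3/3 ok · (4,5)P 2/3 ok · (4,6)P 1/1 ok
Row 5: (5,3)Q 0/1 unhappy
Unsatisfied: (2,3), (3,5), (4,1), (5,3) — 4 in total.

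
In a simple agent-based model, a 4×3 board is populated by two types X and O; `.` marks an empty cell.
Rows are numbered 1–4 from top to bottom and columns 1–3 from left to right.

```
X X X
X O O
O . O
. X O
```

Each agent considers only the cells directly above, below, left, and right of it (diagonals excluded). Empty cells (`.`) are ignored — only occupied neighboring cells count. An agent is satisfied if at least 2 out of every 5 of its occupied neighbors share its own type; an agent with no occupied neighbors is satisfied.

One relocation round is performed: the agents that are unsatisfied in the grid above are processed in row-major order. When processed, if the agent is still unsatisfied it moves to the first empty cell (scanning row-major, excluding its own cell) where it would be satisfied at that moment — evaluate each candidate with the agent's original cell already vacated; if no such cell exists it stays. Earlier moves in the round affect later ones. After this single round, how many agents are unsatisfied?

0

Initially unsatisfied (in order): (2,1), (2,2), (3,1), (4,2).
  (2,1) → (4,1).
  (2,2): now satisfied by earlier moves; stays.
  (3,1) → (2,1).
  (4,2): now satisfied by earlier moves; stays.
Resulting grid:
X X X
O O O
. . O
X X O
All satisfied now.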